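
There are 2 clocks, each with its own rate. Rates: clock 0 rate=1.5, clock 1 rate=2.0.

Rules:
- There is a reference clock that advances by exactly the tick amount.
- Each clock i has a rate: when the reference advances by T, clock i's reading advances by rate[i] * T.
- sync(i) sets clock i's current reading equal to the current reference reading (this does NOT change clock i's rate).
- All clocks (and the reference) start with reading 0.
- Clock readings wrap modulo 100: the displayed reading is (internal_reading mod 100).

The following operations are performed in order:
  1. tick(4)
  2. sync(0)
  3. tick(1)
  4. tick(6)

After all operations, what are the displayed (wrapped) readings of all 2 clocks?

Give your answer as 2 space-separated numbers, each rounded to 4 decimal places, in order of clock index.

Answer: 14.5000 22.0000

Derivation:
After op 1 tick(4): ref=4.0000 raw=[6.0000 8.0000]
After op 2 sync(0): ref=4.0000 raw=[4.0000 8.0000]
After op 3 tick(1): ref=5.0000 raw=[5.5000 10.0000]
After op 4 tick(6): ref=11.0000 raw=[14.5000 22.0000]
Wrap final raw readings (mod 100): 14.5000 mod 100 = 14.5000; 22.0000 mod 100 = 22.0000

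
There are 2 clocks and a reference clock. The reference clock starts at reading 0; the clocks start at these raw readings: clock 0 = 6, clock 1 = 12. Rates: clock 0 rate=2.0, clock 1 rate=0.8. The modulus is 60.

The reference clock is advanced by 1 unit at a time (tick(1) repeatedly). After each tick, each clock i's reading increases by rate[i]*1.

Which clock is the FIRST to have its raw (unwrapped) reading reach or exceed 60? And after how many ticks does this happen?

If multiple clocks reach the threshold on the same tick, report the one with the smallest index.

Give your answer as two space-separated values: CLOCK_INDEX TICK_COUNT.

Answer: 0 27

Derivation:
clock 0: start=6, rate=2.0, needs 60-6 = 54; ticks = ceil(54/2.0) = ceil(27.0000) = 27; reading at tick 27 = 6 + 2.0*27 = 60.0000
clock 1: start=12, rate=0.8, needs 60-12 = 48; ticks = ceil(48/0.8) = ceil(60.0000) = 60; reading at tick 60 = 12 + 0.8*60 = 60.0000
Minimum tick count = 27; winners = [0]; smallest index = 0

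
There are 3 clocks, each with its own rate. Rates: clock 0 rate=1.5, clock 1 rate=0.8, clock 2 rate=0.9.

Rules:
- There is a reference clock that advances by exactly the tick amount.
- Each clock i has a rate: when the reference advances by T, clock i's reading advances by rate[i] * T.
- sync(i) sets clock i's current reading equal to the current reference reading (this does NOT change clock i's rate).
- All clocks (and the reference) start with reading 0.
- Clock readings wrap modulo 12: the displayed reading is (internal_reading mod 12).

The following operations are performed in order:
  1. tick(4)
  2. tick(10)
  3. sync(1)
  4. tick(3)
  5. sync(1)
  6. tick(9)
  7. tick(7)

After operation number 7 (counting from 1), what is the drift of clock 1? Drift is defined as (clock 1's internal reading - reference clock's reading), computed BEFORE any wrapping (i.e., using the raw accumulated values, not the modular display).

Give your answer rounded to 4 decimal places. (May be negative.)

After op 1 tick(4): ref=4.0000 raw=[6.0000 3.2000 3.6000]
After op 2 tick(10): ref=14.0000 raw=[21.0000 11.2000 12.6000]
After op 3 sync(1): ref=14.0000 raw=[21.0000 14.0000 12.6000]
After op 4 tick(3): ref=17.0000 raw=[25.5000 16.4000 15.3000]
After op 5 sync(1): ref=17.0000 raw=[25.5000 17.0000 15.3000]
After op 6 tick(9): ref=26.0000 raw=[39.0000 24.2000 23.4000]
After op 7 tick(7): ref=33.0000 raw=[49.5000 29.8000 29.7000]
Drift of clock 1 after op 7: 29.8000 - 33.0000 = -3.2000

Answer: -3.2000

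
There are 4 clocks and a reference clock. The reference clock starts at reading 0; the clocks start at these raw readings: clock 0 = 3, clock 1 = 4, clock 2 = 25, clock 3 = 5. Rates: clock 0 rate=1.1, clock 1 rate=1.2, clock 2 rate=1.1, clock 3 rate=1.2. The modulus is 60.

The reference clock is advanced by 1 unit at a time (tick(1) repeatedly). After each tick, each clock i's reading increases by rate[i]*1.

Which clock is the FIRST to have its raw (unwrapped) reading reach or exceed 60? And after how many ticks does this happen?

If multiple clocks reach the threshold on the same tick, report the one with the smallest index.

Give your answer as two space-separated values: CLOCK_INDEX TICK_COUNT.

clock 0: start=3, rate=1.1, needs 60-3 = 57; ticks = ceil(57/1.1) = ceil(51.8182) = 52; reading at tick 52 = 3 + 1.1*52 = 60.2000
clock 1: start=4, rate=1.2, needs 60-4 = 56; ticks = ceil(56/1.2) = ceil(46.6667) = 47; reading at tick 47 = 4 + 1.2*47 = 60.4000
clock 2: start=25, rate=1.1, needs 60-25 = 35; ticks = ceil(35/1.1) = ceil(31.8182) = 32; reading at tick 32 = 25 + 1.1*32 = 60.2000
clock 3: start=5, rate=1.2, needs 60-5 = 55; ticks = ceil(55/1.2) = ceil(45.8333) = 46; reading at tick 46 = 5 + 1.2*46 = 60.2000
Minimum tick count = 32; winners = [2]; smallest index = 2

Answer: 2 32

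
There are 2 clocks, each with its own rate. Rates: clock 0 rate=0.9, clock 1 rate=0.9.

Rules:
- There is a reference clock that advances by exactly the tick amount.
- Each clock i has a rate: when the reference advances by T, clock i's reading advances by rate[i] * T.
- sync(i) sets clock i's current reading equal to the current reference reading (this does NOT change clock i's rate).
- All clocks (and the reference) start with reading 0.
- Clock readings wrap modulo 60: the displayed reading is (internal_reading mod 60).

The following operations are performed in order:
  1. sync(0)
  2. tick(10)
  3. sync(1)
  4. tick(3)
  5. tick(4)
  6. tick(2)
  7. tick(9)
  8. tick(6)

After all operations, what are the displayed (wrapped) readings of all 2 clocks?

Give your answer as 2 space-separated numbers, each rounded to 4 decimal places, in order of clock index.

Answer: 30.6000 31.6000

Derivation:
After op 1 sync(0): ref=0.0000 raw=[0.0000 0.0000]
After op 2 tick(10): ref=10.0000 raw=[9.0000 9.0000]
After op 3 sync(1): ref=10.0000 raw=[9.0000 10.0000]
After op 4 tick(3): ref=13.0000 raw=[11.7000 12.7000]
After op 5 tick(4): ref=17.0000 raw=[15.3000 16.3000]
After op 6 tick(2): ref=19.0000 raw=[17.1000 18.1000]
After op 7 tick(9): ref=28.0000 raw=[25.2000 26.2000]
After op 8 tick(6): ref=34.0000 raw=[30.6000 31.6000]
Wrap final raw readings (mod 60): 30.6000 mod 60 = 30.6000; 31.6000 mod 60 = 31.6000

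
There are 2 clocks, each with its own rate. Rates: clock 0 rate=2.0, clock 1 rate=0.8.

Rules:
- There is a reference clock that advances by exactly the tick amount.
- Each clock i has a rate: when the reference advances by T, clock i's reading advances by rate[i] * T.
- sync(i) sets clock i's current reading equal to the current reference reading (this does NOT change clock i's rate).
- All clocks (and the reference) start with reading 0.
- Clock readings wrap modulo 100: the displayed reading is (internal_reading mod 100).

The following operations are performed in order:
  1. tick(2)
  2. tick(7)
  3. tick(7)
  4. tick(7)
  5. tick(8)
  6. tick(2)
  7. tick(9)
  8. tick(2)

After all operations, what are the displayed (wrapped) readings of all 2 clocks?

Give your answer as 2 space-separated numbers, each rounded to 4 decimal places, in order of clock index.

After op 1 tick(2): ref=2.0000 raw=[4.0000 1.6000]
After op 2 tick(7): ref=9.0000 raw=[18.0000 7.2000]
After op 3 tick(7): ref=16.0000 raw=[32.0000 12.8000]
After op 4 tick(7): ref=23.0000 raw=[46.0000 18.4000]
After op 5 tick(8): ref=31.0000 raw=[62.0000 24.8000]
After op 6 tick(2): ref=33.0000 raw=[66.0000 26.4000]
After op 7 tick(9): ref=42.0000 raw=[84.0000 33.6000]
After op 8 tick(2): ref=44.0000 raw=[88.0000 35.2000]
Wrap final raw readings (mod 100): 88.0000 mod 100 = 88.0000; 35.2000 mod 100 = 35.2000

Answer: 88.0000 35.2000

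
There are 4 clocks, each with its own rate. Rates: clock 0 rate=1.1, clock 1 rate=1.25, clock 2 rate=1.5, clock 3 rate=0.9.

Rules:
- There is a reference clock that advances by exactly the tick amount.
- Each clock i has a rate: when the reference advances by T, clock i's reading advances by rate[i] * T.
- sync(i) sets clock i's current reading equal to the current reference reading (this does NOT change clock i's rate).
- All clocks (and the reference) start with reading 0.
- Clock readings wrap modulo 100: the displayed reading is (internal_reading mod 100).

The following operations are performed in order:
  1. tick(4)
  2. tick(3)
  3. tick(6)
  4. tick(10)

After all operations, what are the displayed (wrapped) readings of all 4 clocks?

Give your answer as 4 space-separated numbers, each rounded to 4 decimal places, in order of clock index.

Answer: 25.3000 28.7500 34.5000 20.7000

Derivation:
After op 1 tick(4): ref=4.0000 raw=[4.4000 5.0000 6.0000 3.6000]
After op 2 tick(3): ref=7.0000 raw=[7.7000 8.7500 10.5000 6.3000]
After op 3 tick(6): ref=13.0000 raw=[14.3000 16.2500 19.5000 11.7000]
After op 4 tick(10): ref=23.0000 raw=[25.3000 28.7500 34.5000 20.7000]
Wrap final raw readings (mod 100): 25.3000 mod 100 = 25.3000; 28.7500 mod 100 = 28.7500; 34.5000 mod 100 = 34.5000; 20.7000 mod 100 = 20.7000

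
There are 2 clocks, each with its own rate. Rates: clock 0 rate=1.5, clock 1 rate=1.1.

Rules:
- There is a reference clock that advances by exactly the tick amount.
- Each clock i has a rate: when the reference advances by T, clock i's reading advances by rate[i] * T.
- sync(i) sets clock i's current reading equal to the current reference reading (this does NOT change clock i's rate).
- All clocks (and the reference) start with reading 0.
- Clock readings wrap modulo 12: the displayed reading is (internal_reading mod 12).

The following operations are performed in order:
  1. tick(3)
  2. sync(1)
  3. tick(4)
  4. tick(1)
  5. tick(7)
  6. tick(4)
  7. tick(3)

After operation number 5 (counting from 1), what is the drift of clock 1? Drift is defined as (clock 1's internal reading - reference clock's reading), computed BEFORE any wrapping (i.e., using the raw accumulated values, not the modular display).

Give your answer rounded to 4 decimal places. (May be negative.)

Answer: 1.2000

Derivation:
After op 1 tick(3): ref=3.0000 raw=[4.5000 3.3000]
After op 2 sync(1): ref=3.0000 raw=[4.5000 3.0000]
After op 3 tick(4): ref=7.0000 raw=[10.5000 7.4000]
After op 4 tick(1): ref=8.0000 raw=[12.0000 8.5000]
After op 5 tick(7): ref=15.0000 raw=[22.5000 16.2000]
Drift of clock 1 after op 5: 16.2000 - 15.0000 = 1.2000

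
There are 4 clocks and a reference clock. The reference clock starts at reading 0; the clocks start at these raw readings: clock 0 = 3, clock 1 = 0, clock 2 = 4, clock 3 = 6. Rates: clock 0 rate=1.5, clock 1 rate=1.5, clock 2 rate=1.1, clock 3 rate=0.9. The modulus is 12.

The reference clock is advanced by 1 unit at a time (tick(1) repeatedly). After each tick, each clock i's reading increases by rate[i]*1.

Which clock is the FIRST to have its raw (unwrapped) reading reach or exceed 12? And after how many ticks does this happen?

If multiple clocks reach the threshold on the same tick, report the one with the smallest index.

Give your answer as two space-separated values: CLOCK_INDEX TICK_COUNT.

clock 0: start=3, rate=1.5, needs 12-3 = 9; ticks = ceil(9/1.5) = ceil(6.0000) = 6; reading at tick 6 = 3 + 1.5*6 = 12.0000
clock 1: start=0, rate=1.5, needs 12-0 = 12; ticks = ceil(12/1.5) = ceil(8.0000) = 8; reading at tick 8 = 0 + 1.5*8 = 12.0000
clock 2: start=4, rate=1.1, needs 12-4 = 8; ticks = ceil(8/1.1) = ceil(7.2727) = 8; reading at tick 8 = 4 + 1.1*8 = 12.8000
clock 3: start=6, rate=0.9, needs 12-6 = 6; ticks = ceil(6/0.9) = ceil(6.6667) = 7; reading at tick 7 = 6 + 0.9*7 = 12.3000
Minimum tick count = 6; winners = [0]; smallest index = 0

Answer: 0 6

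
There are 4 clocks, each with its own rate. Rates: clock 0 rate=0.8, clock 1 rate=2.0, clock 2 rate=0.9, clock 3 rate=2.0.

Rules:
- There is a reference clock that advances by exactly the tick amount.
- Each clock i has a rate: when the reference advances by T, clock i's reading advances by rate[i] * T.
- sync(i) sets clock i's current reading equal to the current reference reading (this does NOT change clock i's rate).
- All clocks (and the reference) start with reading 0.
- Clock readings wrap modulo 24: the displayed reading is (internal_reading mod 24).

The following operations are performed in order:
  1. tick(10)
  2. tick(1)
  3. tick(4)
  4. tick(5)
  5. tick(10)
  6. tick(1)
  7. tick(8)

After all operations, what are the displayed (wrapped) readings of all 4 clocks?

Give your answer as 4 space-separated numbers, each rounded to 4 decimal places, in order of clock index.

Answer: 7.2000 6.0000 11.1000 6.0000

Derivation:
After op 1 tick(10): ref=10.0000 raw=[8.0000 20.0000 9.0000 20.0000]
After op 2 tick(1): ref=11.0000 raw=[8.8000 22.0000 9.9000 22.0000]
After op 3 tick(4): ref=15.0000 raw=[12.0000 30.0000 13.5000 30.0000]
After op 4 tick(5): ref=20.0000 raw=[16.0000 40.0000 18.0000 40.0000]
After op 5 tick(10): ref=30.0000 raw=[24.0000 60.0000 27.0000 60.0000]
After op 6 tick(1): ref=31.0000 raw=[24.8000 62.0000 27.9000 62.0000]
After op 7 tick(8): ref=39.0000 raw=[31.2000 78.0000 35.1000 78.0000]
Wrap final raw readings (mod 24): 31.2000 mod 24 = 7.2000; 78.0000 mod 24 = 6.0000; 35.1000 mod 24 = 11.1000; 78.0000 mod 24 = 6.0000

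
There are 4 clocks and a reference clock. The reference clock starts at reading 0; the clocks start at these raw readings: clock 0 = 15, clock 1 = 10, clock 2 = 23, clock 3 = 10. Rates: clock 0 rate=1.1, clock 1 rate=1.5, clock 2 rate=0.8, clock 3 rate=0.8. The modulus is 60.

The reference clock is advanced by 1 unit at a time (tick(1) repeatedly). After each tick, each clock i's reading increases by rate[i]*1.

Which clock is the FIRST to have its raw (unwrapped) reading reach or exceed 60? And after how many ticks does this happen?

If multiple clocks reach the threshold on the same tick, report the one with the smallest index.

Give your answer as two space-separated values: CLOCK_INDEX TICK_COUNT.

clock 0: start=15, rate=1.1, needs 60-15 = 45; ticks = ceil(45/1.1) = ceil(40.9091) = 41; reading at tick 41 = 15 + 1.1*41 = 60.1000
clock 1: start=10, rate=1.5, needs 60-10 = 50; ticks = ceil(50/1.5) = ceil(33.3333) = 34; reading at tick 34 = 10 + 1.5*34 = 61.0000
clock 2: start=23, rate=0.8, needs 60-23 = 37; ticks = ceil(37/0.8) = ceil(46.2500) = 47; reading at tick 47 = 23 + 0.8*47 = 60.6000
clock 3: start=10, rate=0.8, needs 60-10 = 50; ticks = ceil(50/0.8) = ceil(62.5000) = 63; reading at tick 63 = 10 + 0.8*63 = 60.4000
Minimum tick count = 34; winners = [1]; smallest index = 1

Answer: 1 34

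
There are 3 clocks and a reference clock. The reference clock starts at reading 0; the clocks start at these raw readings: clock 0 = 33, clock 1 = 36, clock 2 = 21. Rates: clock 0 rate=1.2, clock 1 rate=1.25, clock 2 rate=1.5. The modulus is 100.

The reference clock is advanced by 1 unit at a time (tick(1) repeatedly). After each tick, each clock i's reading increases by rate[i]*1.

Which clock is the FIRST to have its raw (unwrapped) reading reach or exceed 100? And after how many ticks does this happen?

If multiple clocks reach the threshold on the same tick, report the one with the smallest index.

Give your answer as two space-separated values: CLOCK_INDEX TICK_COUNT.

Answer: 1 52

Derivation:
clock 0: start=33, rate=1.2, needs 100-33 = 67; ticks = ceil(67/1.2) = ceil(55.8333) = 56; reading at tick 56 = 33 + 1.2*56 = 100.2000
clock 1: start=36, rate=1.25, needs 100-36 = 64; ticks = ceil(64/1.25) = ceil(51.2000) = 52; reading at tick 52 = 36 + 1.25*52 = 101.0000
clock 2: start=21, rate=1.5, needs 100-21 = 79; ticks = ceil(79/1.5) = ceil(52.6667) = 53; reading at tick 53 = 21 + 1.5*53 = 100.5000
Minimum tick count = 52; winners = [1]; smallest index = 1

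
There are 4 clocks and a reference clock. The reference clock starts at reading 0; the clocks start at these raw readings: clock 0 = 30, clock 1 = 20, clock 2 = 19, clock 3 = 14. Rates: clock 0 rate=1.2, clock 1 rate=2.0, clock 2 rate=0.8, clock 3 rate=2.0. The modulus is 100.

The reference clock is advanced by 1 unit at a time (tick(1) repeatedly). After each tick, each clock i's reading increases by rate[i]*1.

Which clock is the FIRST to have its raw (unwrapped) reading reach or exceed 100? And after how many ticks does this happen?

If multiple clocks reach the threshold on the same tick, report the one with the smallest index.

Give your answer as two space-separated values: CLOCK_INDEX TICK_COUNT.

Answer: 1 40

Derivation:
clock 0: start=30, rate=1.2, needs 100-30 = 70; ticks = ceil(70/1.2) = ceil(58.3333) = 59; reading at tick 59 = 30 + 1.2*59 = 100.8000
clock 1: start=20, rate=2.0, needs 100-20 = 80; ticks = ceil(80/2.0) = ceil(40.0000) = 40; reading at tick 40 = 20 + 2.0*40 = 100.0000
clock 2: start=19, rate=0.8, needs 100-19 = 81; ticks = ceil(81/0.8) = ceil(101.2500) = 102; reading at tick 102 = 19 + 0.8*102 = 100.6000
clock 3: start=14, rate=2.0, needs 100-14 = 86; ticks = ceil(86/2.0) = ceil(43.0000) = 43; reading at tick 43 = 14 + 2.0*43 = 100.0000
Minimum tick count = 40; winners = [1]; smallest index = 1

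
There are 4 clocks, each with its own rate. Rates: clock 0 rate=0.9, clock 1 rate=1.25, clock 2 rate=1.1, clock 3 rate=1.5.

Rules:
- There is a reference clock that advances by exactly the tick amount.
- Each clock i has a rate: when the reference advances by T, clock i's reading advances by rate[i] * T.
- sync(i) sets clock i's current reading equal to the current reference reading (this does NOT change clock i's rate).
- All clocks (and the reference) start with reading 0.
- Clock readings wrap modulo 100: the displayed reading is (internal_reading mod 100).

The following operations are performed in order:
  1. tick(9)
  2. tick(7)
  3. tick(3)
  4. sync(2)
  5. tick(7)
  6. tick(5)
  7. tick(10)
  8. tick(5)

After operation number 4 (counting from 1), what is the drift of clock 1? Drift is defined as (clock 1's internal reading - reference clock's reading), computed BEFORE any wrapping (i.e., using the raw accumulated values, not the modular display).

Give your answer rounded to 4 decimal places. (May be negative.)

Answer: 4.7500

Derivation:
After op 1 tick(9): ref=9.0000 raw=[8.1000 11.2500 9.9000 13.5000]
After op 2 tick(7): ref=16.0000 raw=[14.4000 20.0000 17.6000 24.0000]
After op 3 tick(3): ref=19.0000 raw=[17.1000 23.7500 20.9000 28.5000]
After op 4 sync(2): ref=19.0000 raw=[17.1000 23.7500 19.0000 28.5000]
Drift of clock 1 after op 4: 23.7500 - 19.0000 = 4.7500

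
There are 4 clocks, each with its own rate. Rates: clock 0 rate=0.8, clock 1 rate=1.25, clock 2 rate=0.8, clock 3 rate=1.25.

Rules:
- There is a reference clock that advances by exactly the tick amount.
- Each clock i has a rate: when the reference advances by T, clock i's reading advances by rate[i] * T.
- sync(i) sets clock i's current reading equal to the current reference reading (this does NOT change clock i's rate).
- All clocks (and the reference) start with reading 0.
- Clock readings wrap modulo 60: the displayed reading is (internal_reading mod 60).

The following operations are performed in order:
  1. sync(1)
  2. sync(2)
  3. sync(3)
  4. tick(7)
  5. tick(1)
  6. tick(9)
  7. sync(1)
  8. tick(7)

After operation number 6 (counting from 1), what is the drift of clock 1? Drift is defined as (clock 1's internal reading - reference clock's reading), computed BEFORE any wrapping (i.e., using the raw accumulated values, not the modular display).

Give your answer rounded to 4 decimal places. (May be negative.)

Answer: 4.2500

Derivation:
After op 1 sync(1): ref=0.0000 raw=[0.0000 0.0000 0.0000 0.0000]
After op 2 sync(2): ref=0.0000 raw=[0.0000 0.0000 0.0000 0.0000]
After op 3 sync(3): ref=0.0000 raw=[0.0000 0.0000 0.0000 0.0000]
After op 4 tick(7): ref=7.0000 raw=[5.6000 8.7500 5.6000 8.7500]
After op 5 tick(1): ref=8.0000 raw=[6.4000 10.0000 6.4000 10.0000]
After op 6 tick(9): ref=17.0000 raw=[13.6000 21.2500 13.6000 21.2500]
Drift of clock 1 after op 6: 21.2500 - 17.0000 = 4.2500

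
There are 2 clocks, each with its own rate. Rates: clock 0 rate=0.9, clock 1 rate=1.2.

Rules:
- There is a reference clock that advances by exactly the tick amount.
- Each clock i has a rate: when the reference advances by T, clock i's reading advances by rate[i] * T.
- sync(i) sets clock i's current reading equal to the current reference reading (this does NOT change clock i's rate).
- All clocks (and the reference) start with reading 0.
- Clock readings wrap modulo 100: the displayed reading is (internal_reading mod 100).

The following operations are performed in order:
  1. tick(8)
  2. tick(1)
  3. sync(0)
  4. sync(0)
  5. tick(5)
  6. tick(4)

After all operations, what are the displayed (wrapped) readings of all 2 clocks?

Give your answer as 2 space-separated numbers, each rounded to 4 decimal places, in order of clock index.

After op 1 tick(8): ref=8.0000 raw=[7.2000 9.6000]
After op 2 tick(1): ref=9.0000 raw=[8.1000 10.8000]
After op 3 sync(0): ref=9.0000 raw=[9.0000 10.8000]
After op 4 sync(0): ref=9.0000 raw=[9.0000 10.8000]
After op 5 tick(5): ref=14.0000 raw=[13.5000 16.8000]
After op 6 tick(4): ref=18.0000 raw=[17.1000 21.6000]
Wrap final raw readings (mod 100): 17.1000 mod 100 = 17.1000; 21.6000 mod 100 = 21.6000

Answer: 17.1000 21.6000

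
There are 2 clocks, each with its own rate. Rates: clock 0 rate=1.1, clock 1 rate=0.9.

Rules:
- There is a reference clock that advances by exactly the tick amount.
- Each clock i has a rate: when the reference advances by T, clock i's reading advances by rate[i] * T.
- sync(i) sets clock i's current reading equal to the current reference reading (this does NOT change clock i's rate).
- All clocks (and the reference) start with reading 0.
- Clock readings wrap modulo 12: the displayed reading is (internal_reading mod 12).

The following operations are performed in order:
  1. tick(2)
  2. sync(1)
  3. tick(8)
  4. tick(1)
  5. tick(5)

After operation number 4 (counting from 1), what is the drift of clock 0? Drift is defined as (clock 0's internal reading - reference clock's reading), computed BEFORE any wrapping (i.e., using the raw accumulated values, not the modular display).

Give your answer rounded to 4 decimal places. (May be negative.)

After op 1 tick(2): ref=2.0000 raw=[2.2000 1.8000]
After op 2 sync(1): ref=2.0000 raw=[2.2000 2.0000]
After op 3 tick(8): ref=10.0000 raw=[11.0000 9.2000]
After op 4 tick(1): ref=11.0000 raw=[12.1000 10.1000]
Drift of clock 0 after op 4: 12.1000 - 11.0000 = 1.1000

Answer: 1.1000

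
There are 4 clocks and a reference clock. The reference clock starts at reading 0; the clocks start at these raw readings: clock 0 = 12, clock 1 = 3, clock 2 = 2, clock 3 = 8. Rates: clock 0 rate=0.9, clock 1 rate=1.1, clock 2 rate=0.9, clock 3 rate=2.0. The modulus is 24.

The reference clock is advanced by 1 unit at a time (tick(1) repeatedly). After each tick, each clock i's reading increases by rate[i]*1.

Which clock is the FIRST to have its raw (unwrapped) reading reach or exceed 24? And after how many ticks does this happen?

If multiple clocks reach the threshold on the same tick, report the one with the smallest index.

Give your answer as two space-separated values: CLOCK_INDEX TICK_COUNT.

clock 0: start=12, rate=0.9, needs 24-12 = 12; ticks = ceil(12/0.9) = ceil(13.3333) = 14; reading at tick 14 = 12 + 0.9*14 = 24.6000
clock 1: start=3, rate=1.1, needs 24-3 = 21; ticks = ceil(21/1.1) = ceil(19.0909) = 20; reading at tick 20 = 3 + 1.1*20 = 25.0000
clock 2: start=2, rate=0.9, needs 24-2 = 22; ticks = ceil(22/0.9) = ceil(24.4444) = 25; reading at tick 25 = 2 + 0.9*25 = 24.5000
clock 3: start=8, rate=2.0, needs 24-8 = 16; ticks = ceil(16/2.0) = ceil(8.0000) = 8; reading at tick 8 = 8 + 2.0*8 = 24.0000
Minimum tick count = 8; winners = [3]; smallest index = 3

Answer: 3 8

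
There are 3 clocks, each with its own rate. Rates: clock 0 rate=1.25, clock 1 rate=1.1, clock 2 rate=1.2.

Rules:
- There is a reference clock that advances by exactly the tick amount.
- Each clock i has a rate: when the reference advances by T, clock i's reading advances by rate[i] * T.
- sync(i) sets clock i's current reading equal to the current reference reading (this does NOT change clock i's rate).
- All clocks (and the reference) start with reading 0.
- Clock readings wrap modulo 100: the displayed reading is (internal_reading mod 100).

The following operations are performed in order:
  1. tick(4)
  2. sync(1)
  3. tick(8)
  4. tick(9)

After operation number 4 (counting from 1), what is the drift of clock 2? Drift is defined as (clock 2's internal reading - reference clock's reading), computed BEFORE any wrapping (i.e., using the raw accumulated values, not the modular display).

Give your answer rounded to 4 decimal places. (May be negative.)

Answer: 4.2000

Derivation:
After op 1 tick(4): ref=4.0000 raw=[5.0000 4.4000 4.8000]
After op 2 sync(1): ref=4.0000 raw=[5.0000 4.0000 4.8000]
After op 3 tick(8): ref=12.0000 raw=[15.0000 12.8000 14.4000]
After op 4 tick(9): ref=21.0000 raw=[26.2500 22.7000 25.2000]
Drift of clock 2 after op 4: 25.2000 - 21.0000 = 4.2000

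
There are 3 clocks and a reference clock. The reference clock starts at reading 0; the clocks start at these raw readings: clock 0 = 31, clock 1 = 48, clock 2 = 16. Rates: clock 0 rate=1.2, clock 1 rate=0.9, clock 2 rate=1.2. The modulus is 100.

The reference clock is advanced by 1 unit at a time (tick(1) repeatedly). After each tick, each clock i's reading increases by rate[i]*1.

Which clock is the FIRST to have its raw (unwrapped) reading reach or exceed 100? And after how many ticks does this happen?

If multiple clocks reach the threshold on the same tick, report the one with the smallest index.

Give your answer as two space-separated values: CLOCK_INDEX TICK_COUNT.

clock 0: start=31, rate=1.2, needs 100-31 = 69; ticks = ceil(69/1.2) = ceil(57.5000) = 58; reading at tick 58 = 31 + 1.2*58 = 100.6000
clock 1: start=48, rate=0.9, needs 100-48 = 52; ticks = ceil(52/0.9) = ceil(57.7778) = 58; reading at tick 58 = 48 + 0.9*58 = 100.2000
clock 2: start=16, rate=1.2, needs 100-16 = 84; ticks = ceil(84/1.2) = ceil(70.0000) = 70; reading at tick 70 = 16 + 1.2*70 = 100.0000
Minimum tick count = 58; winners = [0, 1]; smallest index = 0

Answer: 0 58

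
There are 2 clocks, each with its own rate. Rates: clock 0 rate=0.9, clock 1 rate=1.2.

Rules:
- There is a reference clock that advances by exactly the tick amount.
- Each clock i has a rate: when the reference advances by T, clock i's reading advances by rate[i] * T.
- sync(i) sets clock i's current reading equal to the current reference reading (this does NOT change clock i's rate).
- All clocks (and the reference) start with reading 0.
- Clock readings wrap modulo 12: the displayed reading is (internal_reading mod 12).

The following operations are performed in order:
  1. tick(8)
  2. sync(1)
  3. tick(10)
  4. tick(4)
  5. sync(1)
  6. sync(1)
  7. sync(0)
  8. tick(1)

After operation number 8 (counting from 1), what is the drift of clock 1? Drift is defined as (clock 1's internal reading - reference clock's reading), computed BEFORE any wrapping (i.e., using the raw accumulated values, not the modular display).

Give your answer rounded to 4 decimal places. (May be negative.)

After op 1 tick(8): ref=8.0000 raw=[7.2000 9.6000]
After op 2 sync(1): ref=8.0000 raw=[7.2000 8.0000]
After op 3 tick(10): ref=18.0000 raw=[16.2000 20.0000]
After op 4 tick(4): ref=22.0000 raw=[19.8000 24.8000]
After op 5 sync(1): ref=22.0000 raw=[19.8000 22.0000]
After op 6 sync(1): ref=22.0000 raw=[19.8000 22.0000]
After op 7 sync(0): ref=22.0000 raw=[22.0000 22.0000]
After op 8 tick(1): ref=23.0000 raw=[22.9000 23.2000]
Drift of clock 1 after op 8: 23.2000 - 23.0000 = 0.2000

Answer: 0.2000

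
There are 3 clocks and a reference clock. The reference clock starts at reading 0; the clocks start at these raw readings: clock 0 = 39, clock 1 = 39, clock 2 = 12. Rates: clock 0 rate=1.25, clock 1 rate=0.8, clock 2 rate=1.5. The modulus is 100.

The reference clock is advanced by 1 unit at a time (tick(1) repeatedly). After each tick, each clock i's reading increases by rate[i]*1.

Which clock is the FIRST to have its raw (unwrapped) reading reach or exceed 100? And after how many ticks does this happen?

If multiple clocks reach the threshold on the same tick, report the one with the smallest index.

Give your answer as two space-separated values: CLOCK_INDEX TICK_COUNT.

Answer: 0 49

Derivation:
clock 0: start=39, rate=1.25, needs 100-39 = 61; ticks = ceil(61/1.25) = ceil(48.8000) = 49; reading at tick 49 = 39 + 1.25*49 = 100.2500
clock 1: start=39, rate=0.8, needs 100-39 = 61; ticks = ceil(61/0.8) = ceil(76.2500) = 77; reading at tick 77 = 39 + 0.8*77 = 100.6000
clock 2: start=12, rate=1.5, needs 100-12 = 88; ticks = ceil(88/1.5) = ceil(58.6667) = 59; reading at tick 59 = 12 + 1.5*59 = 100.5000
Minimum tick count = 49; winners = [0]; smallest index = 0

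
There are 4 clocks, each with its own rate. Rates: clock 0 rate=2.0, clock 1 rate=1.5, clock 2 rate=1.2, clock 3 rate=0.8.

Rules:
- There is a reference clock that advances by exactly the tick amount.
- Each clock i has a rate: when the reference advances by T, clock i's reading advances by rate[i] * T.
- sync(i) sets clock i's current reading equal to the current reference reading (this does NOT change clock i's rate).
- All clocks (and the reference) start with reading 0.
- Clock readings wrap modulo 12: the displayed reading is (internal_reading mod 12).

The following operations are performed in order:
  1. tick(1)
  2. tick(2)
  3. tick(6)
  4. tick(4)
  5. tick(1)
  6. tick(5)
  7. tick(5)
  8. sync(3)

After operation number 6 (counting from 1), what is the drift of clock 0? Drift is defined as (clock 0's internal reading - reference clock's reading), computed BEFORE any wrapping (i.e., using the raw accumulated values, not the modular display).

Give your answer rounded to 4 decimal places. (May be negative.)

Answer: 19.0000

Derivation:
After op 1 tick(1): ref=1.0000 raw=[2.0000 1.5000 1.2000 0.8000]
After op 2 tick(2): ref=3.0000 raw=[6.0000 4.5000 3.6000 2.4000]
After op 3 tick(6): ref=9.0000 raw=[18.0000 13.5000 10.8000 7.2000]
After op 4 tick(4): ref=13.0000 raw=[26.0000 19.5000 15.6000 10.4000]
After op 5 tick(1): ref=14.0000 raw=[28.0000 21.0000 16.8000 11.2000]
After op 6 tick(5): ref=19.0000 raw=[38.0000 28.5000 22.8000 15.2000]
Drift of clock 0 after op 6: 38.0000 - 19.0000 = 19.0000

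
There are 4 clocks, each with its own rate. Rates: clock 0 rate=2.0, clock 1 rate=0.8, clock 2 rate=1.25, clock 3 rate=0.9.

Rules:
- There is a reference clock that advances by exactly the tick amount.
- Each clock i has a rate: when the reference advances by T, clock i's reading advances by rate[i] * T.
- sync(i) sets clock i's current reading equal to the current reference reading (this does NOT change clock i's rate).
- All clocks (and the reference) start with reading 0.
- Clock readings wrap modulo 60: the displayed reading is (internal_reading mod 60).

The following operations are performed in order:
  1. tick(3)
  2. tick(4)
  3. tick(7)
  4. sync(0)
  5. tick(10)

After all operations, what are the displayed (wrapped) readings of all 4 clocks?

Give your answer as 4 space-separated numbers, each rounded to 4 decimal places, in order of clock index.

After op 1 tick(3): ref=3.0000 raw=[6.0000 2.4000 3.7500 2.7000]
After op 2 tick(4): ref=7.0000 raw=[14.0000 5.6000 8.7500 6.3000]
After op 3 tick(7): ref=14.0000 raw=[28.0000 11.2000 17.5000 12.6000]
After op 4 sync(0): ref=14.0000 raw=[14.0000 11.2000 17.5000 12.6000]
After op 5 tick(10): ref=24.0000 raw=[34.0000 19.2000 30.0000 21.6000]
Wrap final raw readings (mod 60): 34.0000 mod 60 = 34.0000; 19.2000 mod 60 = 19.2000; 30.0000 mod 60 = 30.0000; 21.6000 mod 60 = 21.6000

Answer: 34.0000 19.2000 30.0000 21.6000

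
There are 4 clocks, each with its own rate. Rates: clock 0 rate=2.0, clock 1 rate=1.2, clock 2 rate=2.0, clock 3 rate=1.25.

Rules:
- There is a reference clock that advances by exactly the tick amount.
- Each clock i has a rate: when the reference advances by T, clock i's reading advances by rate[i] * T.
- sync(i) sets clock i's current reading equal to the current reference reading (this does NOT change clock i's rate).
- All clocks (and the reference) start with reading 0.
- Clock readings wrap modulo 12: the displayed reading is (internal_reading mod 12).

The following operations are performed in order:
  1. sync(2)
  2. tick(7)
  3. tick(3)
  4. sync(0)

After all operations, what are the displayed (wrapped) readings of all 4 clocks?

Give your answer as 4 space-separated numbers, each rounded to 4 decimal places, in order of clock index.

After op 1 sync(2): ref=0.0000 raw=[0.0000 0.0000 0.0000 0.0000]
After op 2 tick(7): ref=7.0000 raw=[14.0000 8.4000 14.0000 8.7500]
After op 3 tick(3): ref=10.0000 raw=[20.0000 12.0000 20.0000 12.5000]
After op 4 sync(0): ref=10.0000 raw=[10.0000 12.0000 20.0000 12.5000]
Wrap final raw readings (mod 12): 10.0000 mod 12 = 10.0000; 12.0000 mod 12 = 0.0000; 20.0000 mod 12 = 8.0000; 12.5000 mod 12 = 0.5000

Answer: 10.0000 0.0000 8.0000 0.5000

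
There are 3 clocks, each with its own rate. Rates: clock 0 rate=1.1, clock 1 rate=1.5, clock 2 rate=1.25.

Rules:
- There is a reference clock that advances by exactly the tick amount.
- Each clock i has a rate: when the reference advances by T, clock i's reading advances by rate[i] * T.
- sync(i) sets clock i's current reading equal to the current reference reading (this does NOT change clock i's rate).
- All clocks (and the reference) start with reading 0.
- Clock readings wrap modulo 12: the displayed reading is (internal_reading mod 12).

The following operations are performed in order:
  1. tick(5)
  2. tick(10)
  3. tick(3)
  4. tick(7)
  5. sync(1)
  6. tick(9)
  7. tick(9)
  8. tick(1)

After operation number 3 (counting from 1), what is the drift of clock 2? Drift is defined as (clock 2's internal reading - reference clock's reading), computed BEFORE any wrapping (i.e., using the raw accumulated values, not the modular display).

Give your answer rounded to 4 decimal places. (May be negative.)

Answer: 4.5000

Derivation:
After op 1 tick(5): ref=5.0000 raw=[5.5000 7.5000 6.2500]
After op 2 tick(10): ref=15.0000 raw=[16.5000 22.5000 18.7500]
After op 3 tick(3): ref=18.0000 raw=[19.8000 27.0000 22.5000]
Drift of clock 2 after op 3: 22.5000 - 18.0000 = 4.5000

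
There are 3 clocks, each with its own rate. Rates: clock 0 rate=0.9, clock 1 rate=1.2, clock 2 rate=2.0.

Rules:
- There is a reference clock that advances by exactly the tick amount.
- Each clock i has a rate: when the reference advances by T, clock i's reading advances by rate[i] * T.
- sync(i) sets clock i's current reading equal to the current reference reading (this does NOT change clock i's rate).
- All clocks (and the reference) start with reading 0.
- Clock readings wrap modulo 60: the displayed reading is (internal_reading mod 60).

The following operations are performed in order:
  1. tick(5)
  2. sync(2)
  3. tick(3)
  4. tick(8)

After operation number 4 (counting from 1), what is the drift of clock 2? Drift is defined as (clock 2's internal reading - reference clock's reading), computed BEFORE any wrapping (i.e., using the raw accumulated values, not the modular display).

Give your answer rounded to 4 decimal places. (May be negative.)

After op 1 tick(5): ref=5.0000 raw=[4.5000 6.0000 10.0000]
After op 2 sync(2): ref=5.0000 raw=[4.5000 6.0000 5.0000]
After op 3 tick(3): ref=8.0000 raw=[7.2000 9.6000 11.0000]
After op 4 tick(8): ref=16.0000 raw=[14.4000 19.2000 27.0000]
Drift of clock 2 after op 4: 27.0000 - 16.0000 = 11.0000

Answer: 11.0000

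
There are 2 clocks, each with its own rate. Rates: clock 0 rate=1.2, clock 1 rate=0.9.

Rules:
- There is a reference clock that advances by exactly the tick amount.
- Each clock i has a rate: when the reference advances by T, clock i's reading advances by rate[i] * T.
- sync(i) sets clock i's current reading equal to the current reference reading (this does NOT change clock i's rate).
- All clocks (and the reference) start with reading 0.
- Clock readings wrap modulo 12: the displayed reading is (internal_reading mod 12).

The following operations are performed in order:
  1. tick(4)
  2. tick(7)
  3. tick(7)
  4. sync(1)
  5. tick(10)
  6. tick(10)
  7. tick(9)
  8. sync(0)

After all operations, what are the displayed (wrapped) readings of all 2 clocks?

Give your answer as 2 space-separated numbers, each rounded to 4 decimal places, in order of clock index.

Answer: 11.0000 8.1000

Derivation:
After op 1 tick(4): ref=4.0000 raw=[4.8000 3.6000]
After op 2 tick(7): ref=11.0000 raw=[13.2000 9.9000]
After op 3 tick(7): ref=18.0000 raw=[21.6000 16.2000]
After op 4 sync(1): ref=18.0000 raw=[21.6000 18.0000]
After op 5 tick(10): ref=28.0000 raw=[33.6000 27.0000]
After op 6 tick(10): ref=38.0000 raw=[45.6000 36.0000]
After op 7 tick(9): ref=47.0000 raw=[56.4000 44.1000]
After op 8 sync(0): ref=47.0000 raw=[47.0000 44.1000]
Wrap final raw readings (mod 12): 47.0000 mod 12 = 11.0000; 44.1000 mod 12 = 8.1000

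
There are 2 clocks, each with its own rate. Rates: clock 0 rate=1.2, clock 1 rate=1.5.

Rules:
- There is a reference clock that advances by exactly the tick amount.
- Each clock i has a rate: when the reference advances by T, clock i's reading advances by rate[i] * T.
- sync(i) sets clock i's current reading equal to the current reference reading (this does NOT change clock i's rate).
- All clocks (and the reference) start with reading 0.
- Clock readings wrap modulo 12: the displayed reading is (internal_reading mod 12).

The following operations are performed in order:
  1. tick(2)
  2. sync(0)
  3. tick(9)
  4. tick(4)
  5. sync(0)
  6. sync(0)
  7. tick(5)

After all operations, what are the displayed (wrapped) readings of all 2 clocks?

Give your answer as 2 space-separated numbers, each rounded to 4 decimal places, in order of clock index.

After op 1 tick(2): ref=2.0000 raw=[2.4000 3.0000]
After op 2 sync(0): ref=2.0000 raw=[2.0000 3.0000]
After op 3 tick(9): ref=11.0000 raw=[12.8000 16.5000]
After op 4 tick(4): ref=15.0000 raw=[17.6000 22.5000]
After op 5 sync(0): ref=15.0000 raw=[15.0000 22.5000]
After op 6 sync(0): ref=15.0000 raw=[15.0000 22.5000]
After op 7 tick(5): ref=20.0000 raw=[21.0000 30.0000]
Wrap final raw readings (mod 12): 21.0000 mod 12 = 9.0000; 30.0000 mod 12 = 6.0000

Answer: 9.0000 6.0000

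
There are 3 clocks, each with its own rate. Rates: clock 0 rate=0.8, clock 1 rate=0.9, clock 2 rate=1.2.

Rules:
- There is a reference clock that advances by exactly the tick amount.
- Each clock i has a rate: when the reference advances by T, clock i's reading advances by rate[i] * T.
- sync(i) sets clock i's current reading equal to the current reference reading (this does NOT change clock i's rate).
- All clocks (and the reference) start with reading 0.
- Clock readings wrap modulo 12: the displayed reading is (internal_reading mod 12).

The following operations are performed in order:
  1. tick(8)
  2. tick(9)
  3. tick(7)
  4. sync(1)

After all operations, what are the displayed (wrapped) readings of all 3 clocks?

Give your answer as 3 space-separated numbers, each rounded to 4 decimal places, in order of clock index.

After op 1 tick(8): ref=8.0000 raw=[6.4000 7.2000 9.6000]
After op 2 tick(9): ref=17.0000 raw=[13.6000 15.3000 20.4000]
After op 3 tick(7): ref=24.0000 raw=[19.2000 21.6000 28.8000]
After op 4 sync(1): ref=24.0000 raw=[19.2000 24.0000 28.8000]
Wrap final raw readings (mod 12): 19.2000 mod 12 = 7.2000; 24.0000 mod 12 = 0.0000; 28.8000 mod 12 = 4.8000

Answer: 7.2000 0.0000 4.8000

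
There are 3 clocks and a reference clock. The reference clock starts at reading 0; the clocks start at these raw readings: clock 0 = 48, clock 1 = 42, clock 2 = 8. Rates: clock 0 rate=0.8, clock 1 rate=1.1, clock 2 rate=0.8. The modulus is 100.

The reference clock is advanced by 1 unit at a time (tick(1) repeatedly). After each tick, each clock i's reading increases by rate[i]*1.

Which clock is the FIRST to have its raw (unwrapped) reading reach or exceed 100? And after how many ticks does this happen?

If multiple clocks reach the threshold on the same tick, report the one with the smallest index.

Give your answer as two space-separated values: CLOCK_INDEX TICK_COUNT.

Answer: 1 53

Derivation:
clock 0: start=48, rate=0.8, needs 100-48 = 52; ticks = ceil(52/0.8) = ceil(65.0000) = 65; reading at tick 65 = 48 + 0.8*65 = 100.0000
clock 1: start=42, rate=1.1, needs 100-42 = 58; ticks = ceil(58/1.1) = ceil(52.7273) = 53; reading at tick 53 = 42 + 1.1*53 = 100.3000
clock 2: start=8, rate=0.8, needs 100-8 = 92; ticks = ceil(92/0.8) = ceil(115.0000) = 115; reading at tick 115 = 8 + 0.8*115 = 100.0000
Minimum tick count = 53; winners = [1]; smallest index = 1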